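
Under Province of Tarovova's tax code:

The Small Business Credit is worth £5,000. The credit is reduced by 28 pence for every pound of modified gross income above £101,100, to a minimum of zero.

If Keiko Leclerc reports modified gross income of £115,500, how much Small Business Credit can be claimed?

Small Business Credit: 28% of the £14,400 excess over £101,100 is £4,032; credit = £5,000 − £4,032 = £968.

£968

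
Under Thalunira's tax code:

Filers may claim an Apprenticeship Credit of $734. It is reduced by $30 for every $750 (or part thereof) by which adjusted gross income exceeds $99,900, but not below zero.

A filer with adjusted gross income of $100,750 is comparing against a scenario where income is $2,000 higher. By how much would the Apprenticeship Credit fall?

$60

At $100,750 — income exceeds $99,900 by $850, which is 2 full-or-partial $750 increments; reduction = 2 × $30 = $60, leaving $674.
At $102,750 — income exceeds $99,900 by $2,850, which is 4 full-or-partial $750 increments; reduction = 4 × $30 = $120, leaving $614.
Lost: $674 − $614 = $60.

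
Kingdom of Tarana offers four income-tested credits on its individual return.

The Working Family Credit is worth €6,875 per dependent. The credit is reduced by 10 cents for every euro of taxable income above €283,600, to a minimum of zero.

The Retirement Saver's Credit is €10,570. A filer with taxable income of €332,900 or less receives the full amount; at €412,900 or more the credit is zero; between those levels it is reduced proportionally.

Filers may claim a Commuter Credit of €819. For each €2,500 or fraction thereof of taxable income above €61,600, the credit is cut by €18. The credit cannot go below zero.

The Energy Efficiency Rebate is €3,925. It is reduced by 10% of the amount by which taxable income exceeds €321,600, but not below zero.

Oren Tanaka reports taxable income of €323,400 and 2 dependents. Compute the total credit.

€24,085

Working Family Credit: base = 2 × €6,875 = €13,750. 10% of the €39,800 excess over €283,600 is €3,980; credit = €13,750 − €3,980 = €9,770.
Retirement Saver's Credit: €323,400 is at or below the €332,900 threshold, so the full €10,570 applies.
Commuter Credit: income exceeds €61,600 by €261,800 → 105 increments × €18 = €1,890 ≥ base, so the credit is €0.
Energy Efficiency Rebate: 10% of the €1,800 excess over €321,600 is €180; credit = €3,925 − €180 = €3,745.
Total: €9,770 + €10,570 + €0 + €3,745 = €24,085.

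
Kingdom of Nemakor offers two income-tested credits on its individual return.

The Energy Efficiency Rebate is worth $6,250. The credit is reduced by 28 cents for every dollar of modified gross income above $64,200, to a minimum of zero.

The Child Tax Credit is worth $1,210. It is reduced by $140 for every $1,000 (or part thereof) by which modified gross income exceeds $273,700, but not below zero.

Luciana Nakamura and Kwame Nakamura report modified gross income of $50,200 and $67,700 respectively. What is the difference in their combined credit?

$980

Luciana ($50,200): Energy Efficiency Rebate: $50,200 is at or below the $64,200 threshold, so the full $6,250 applies. Child Tax Credit: $50,200 is at or below the $273,700 threshold, so the full $1,210 applies. total $6,250 + $1,210 = $7,460
Kwame ($67,700): Energy Efficiency Rebate: 28% of the $3,500 excess over $64,200 is $980; credit = $6,250 − $980 = $5,270. Child Tax Credit: $67,700 is at or below the $273,700 threshold, so the full $1,210 applies. total $5,270 + $1,210 = $6,480
Difference: |$7,460 − $6,480| = $980.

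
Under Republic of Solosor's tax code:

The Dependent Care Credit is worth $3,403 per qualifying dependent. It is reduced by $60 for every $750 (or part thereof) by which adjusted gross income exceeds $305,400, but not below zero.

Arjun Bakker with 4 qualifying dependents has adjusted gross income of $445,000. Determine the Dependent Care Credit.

Dependent Care Credit: base = 4 × $3,403 = $13,612. income exceeds $305,400 by $139,600, which is 187 full-or-partial $750 increments; reduction = 187 × $60 = $11,220, leaving $2,392.

$2,392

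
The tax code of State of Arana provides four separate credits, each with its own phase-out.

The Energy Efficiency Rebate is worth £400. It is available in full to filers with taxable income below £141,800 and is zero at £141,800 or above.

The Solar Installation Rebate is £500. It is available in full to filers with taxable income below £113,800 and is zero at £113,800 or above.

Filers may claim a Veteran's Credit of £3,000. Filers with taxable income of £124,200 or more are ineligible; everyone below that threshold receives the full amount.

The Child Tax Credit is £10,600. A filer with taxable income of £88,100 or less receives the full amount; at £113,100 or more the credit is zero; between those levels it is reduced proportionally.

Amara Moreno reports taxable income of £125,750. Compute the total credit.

£400

Energy Efficiency Rebate: £125,750 is below the £141,800 cutoff, so the full £400 applies.
Solar Installation Rebate: £125,750 meets or exceeds the £113,800 cutoff, so the credit is £0.
Veteran's Credit: £125,750 meets or exceeds the £124,200 cutoff, so the credit is £0.
Child Tax Credit: £125,750 is at or above £113,100, so the credit is £0.
Total: £400 + £0 + £0 + £0 = £400.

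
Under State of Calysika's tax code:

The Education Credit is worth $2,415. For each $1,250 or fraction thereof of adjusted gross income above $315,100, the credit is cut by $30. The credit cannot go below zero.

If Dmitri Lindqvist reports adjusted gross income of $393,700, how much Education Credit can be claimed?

Education Credit: income exceeds $315,100 by $78,600, which is 63 full-or-partial $1,250 increments; reduction = 63 × $30 = $1,890, leaving $525.

$525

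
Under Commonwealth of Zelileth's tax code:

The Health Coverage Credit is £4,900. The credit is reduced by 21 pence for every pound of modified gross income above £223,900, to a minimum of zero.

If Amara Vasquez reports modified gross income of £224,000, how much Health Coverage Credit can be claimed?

£4,879

Health Coverage Credit: 21% of the £100 excess over £223,900 is £21; credit = £4,900 − £21 = £4,879.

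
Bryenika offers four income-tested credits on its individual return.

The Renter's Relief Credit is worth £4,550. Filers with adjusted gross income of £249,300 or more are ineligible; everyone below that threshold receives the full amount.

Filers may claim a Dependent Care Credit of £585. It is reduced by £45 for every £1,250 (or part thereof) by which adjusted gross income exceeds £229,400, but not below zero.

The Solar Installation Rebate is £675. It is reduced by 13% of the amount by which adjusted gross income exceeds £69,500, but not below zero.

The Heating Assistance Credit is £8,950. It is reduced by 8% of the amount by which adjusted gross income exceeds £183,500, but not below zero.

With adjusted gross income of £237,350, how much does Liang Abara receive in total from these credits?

Renter's Relief Credit: £237,350 is below the £249,300 cutoff, so the full £4,550 applies.
Dependent Care Credit: income exceeds £229,400 by £7,950, which is 7 full-or-partial £1,250 increments; reduction = 7 × £45 = £315, leaving £270.
Solar Installation Rebate: 13% of the £167,850 excess over £69,500 is £21,820.50 ≥ base, so the credit is £0.
Heating Assistance Credit: 8% of the £53,850 excess over £183,500 is £4,308; credit = £8,950 − £4,308 = £4,642.
Total: £4,550 + £270 + £0 + £4,642 = £9,462.

£9,462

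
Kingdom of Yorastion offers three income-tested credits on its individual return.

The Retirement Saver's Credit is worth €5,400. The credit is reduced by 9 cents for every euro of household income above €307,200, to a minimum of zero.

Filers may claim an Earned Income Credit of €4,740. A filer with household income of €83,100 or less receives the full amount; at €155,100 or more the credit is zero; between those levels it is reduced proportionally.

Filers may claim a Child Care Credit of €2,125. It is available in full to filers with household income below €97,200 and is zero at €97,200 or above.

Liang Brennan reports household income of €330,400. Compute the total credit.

€3,312

Retirement Saver's Credit: 9% of the €23,200 excess over €307,200 is €2,088; credit = €5,400 − €2,088 = €3,312.
Earned Income Credit: €330,400 is at or above €155,100, so the credit is €0.
Child Care Credit: €330,400 meets or exceeds the €97,200 cutoff, so the credit is €0.
Total: €3,312 + €0 + €0 = €3,312.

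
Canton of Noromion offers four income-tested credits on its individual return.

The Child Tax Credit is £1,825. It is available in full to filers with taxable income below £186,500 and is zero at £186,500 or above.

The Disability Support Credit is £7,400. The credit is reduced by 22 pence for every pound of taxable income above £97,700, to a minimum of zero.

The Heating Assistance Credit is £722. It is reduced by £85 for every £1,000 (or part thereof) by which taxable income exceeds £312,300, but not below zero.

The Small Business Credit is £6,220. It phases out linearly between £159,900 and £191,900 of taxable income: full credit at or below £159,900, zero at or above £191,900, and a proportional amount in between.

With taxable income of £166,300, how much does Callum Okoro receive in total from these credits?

Child Tax Credit: £166,300 is below the £186,500 cutoff, so the full £1,825 applies.
Disability Support Credit: 22% of the £68,600 excess over £97,700 is £15,092 ≥ base, so the credit is £0.
Heating Assistance Credit: £166,300 is at or below the £312,300 threshold, so the full £722 applies.
Small Business Credit: £166,300 is £6,400 into a £32,000 phase-out range, leaving 25,600/32,000 of the credit: £6,220 × 25,600/32,000 = £4,976.
Total: £1,825 + £0 + £722 + £4,976 = £7,523.

£7,523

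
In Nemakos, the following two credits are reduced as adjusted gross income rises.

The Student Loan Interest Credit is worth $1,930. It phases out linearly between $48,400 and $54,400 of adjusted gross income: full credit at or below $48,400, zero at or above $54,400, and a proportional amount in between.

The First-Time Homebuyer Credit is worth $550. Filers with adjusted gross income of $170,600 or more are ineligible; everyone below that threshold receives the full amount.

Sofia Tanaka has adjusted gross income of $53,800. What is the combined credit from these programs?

Student Loan Interest Credit: $53,800 is $5,400 into a $6,000 phase-out range, leaving 600/6,000 of the credit: $1,930 × 600/6,000 = $193.
First-Time Homebuyer Credit: $53,800 is below the $170,600 cutoff, so the full $550 applies.
Total: $193 + $550 = $743.

$743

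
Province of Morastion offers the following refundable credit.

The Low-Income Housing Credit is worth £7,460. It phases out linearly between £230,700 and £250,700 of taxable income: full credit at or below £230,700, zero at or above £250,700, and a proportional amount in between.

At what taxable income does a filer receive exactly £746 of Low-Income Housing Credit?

£746 is 746/7,460 of the full £7,460, so 6,714/7,460 of the £20,000 range has been used: income = £230,700 + £20,000 × 6,714/7,460 = £248,700.

£248,700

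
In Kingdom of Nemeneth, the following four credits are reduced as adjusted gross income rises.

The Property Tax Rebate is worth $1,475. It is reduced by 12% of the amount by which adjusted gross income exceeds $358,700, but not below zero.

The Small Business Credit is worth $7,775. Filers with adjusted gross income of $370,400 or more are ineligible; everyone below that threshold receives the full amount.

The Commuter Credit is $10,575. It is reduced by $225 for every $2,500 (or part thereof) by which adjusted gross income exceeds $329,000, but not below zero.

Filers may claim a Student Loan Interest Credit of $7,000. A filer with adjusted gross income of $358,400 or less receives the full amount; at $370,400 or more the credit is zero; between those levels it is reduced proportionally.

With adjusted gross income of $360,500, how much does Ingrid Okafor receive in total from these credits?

$22,459

Property Tax Rebate: 12% of the $1,800 excess over $358,700 is $216; credit = $1,475 − $216 = $1,259.
Small Business Credit: $360,500 is below the $370,400 cutoff, so the full $7,775 applies.
Commuter Credit: income exceeds $329,000 by $31,500, which is 13 full-or-partial $2,500 increments; reduction = 13 × $225 = $2,925, leaving $7,650.
Student Loan Interest Credit: $360,500 is $2,100 into a $12,000 phase-out range, leaving 9,900/12,000 of the credit: $7,000 × 9,900/12,000 = $5,775.
Total: $1,259 + $7,775 + $7,650 + $5,775 = $22,459.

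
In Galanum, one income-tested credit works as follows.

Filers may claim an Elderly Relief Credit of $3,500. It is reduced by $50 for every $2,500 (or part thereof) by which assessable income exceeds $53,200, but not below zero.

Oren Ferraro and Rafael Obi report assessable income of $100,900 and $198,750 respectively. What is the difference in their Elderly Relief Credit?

$1,950

Oren ($100,900): Elderly Relief Credit: income exceeds $53,200 by $47,700, which is 20 full-or-partial $2,500 increments; reduction = 20 × $50 = $1,000, leaving $2,500.
Rafael ($198,750): Elderly Relief Credit: income exceeds $53,200 by $145,550, which is 59 full-or-partial $2,500 increments; reduction = 59 × $50 = $2,950, leaving $550.
Difference: |$2,500 − $550| = $1,950.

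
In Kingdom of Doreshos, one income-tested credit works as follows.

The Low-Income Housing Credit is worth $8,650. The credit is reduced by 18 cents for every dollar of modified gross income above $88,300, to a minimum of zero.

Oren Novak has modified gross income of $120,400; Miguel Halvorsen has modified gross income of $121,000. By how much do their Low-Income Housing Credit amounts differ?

$108

Oren ($120,400): Low-Income Housing Credit: 18% of the $32,100 excess over $88,300 is $5,778; credit = $8,650 − $5,778 = $2,872.
Miguel ($121,000): Low-Income Housing Credit: 18% of the $32,700 excess over $88,300 is $5,886; credit = $8,650 − $5,886 = $2,764.
Difference: |$2,872 − $2,764| = $108.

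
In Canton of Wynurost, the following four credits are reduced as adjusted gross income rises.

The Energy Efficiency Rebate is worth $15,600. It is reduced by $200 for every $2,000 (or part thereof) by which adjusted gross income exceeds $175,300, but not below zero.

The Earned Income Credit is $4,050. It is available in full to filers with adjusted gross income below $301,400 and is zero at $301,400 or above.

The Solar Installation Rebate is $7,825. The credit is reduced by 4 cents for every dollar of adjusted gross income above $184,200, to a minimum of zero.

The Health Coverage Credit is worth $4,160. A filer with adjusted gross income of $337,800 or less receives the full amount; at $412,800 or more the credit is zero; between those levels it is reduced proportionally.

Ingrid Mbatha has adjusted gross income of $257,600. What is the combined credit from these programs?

$20,299

Energy Efficiency Rebate: income exceeds $175,300 by $82,300, which is 42 full-or-partial $2,000 increments; reduction = 42 × $200 = $8,400, leaving $7,200.
Earned Income Credit: $257,600 is below the $301,400 cutoff, so the full $4,050 applies.
Solar Installation Rebate: 4% of the $73,400 excess over $184,200 is $2,936; credit = $7,825 − $2,936 = $4,889.
Health Coverage Credit: $257,600 is at or below the $337,800 threshold, so the full $4,160 applies.
Total: $7,200 + $4,050 + $4,889 + $4,160 = $20,299.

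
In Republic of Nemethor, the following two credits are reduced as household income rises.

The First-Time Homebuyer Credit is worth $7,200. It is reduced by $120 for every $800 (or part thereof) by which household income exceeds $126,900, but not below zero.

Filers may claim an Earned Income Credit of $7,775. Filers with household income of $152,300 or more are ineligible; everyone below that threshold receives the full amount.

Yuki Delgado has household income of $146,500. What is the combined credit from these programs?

$11,975

First-Time Homebuyer Credit: income exceeds $126,900 by $19,600, which is 25 full-or-partial $800 increments; reduction = 25 × $120 = $3,000, leaving $4,200.
Earned Income Credit: $146,500 is below the $152,300 cutoff, so the full $7,775 applies.
Total: $4,200 + $7,775 = $11,975.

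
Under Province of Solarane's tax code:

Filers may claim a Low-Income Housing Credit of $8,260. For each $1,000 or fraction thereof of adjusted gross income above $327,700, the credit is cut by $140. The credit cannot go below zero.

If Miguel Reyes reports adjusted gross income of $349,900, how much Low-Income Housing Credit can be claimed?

$5,040

Low-Income Housing Credit: income exceeds $327,700 by $22,200, which is 23 full-or-partial $1,000 increments; reduction = 23 × $140 = $3,220, leaving $5,040.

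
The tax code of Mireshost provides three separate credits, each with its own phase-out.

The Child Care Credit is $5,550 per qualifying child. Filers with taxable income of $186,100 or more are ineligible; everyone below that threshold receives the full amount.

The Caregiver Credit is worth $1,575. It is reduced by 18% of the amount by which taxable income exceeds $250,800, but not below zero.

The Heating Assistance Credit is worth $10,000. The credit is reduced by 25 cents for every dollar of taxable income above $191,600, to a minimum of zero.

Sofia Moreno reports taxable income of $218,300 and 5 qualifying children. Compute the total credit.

$4,900

Child Care Credit: base = 5 × $5,550 = $27,750. $218,300 meets or exceeds the $186,100 cutoff, so the credit is $0.
Caregiver Credit: $218,300 is at or below the $250,800 threshold, so the full $1,575 applies.
Heating Assistance Credit: 25% of the $26,700 excess over $191,600 is $6,675; credit = $10,000 − $6,675 = $3,325.
Total: $0 + $1,575 + $3,325 = $4,900.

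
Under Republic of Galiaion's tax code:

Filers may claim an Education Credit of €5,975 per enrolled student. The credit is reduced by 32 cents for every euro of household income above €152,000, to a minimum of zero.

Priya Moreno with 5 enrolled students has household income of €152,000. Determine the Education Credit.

€29,875

Education Credit: base = 5 × €5,975 = €29,875. €152,000 is at or below the €152,000 threshold, so the full €29,875 applies.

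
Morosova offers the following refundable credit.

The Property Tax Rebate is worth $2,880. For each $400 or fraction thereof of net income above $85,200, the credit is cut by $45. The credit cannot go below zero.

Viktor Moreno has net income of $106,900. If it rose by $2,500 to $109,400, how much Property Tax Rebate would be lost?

$270

At $106,900 — income exceeds $85,200 by $21,700, which is 55 full-or-partial $400 increments; reduction = 55 × $45 = $2,475, leaving $405.
At $109,400 — income exceeds $85,200 by $24,200, which is 61 full-or-partial $400 increments; reduction = 61 × $45 = $2,745, leaving $135.
Lost: $405 − $135 = $270.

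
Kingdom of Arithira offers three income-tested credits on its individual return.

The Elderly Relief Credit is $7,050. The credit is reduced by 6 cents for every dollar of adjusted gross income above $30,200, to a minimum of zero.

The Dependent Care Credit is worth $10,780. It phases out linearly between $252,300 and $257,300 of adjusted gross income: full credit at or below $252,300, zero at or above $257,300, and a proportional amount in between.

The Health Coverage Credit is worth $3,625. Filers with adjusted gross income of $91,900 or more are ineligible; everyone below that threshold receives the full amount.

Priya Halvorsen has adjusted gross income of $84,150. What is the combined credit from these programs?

$18,218

Elderly Relief Credit: 6% of the $53,950 excess over $30,200 is $3,237; credit = $7,050 − $3,237 = $3,813.
Dependent Care Credit: $84,150 is at or below the $252,300 threshold, so the full $10,780 applies.
Health Coverage Credit: $84,150 is below the $91,900 cutoff, so the full $3,625 applies.
Total: $3,813 + $10,780 + $3,625 = $18,218.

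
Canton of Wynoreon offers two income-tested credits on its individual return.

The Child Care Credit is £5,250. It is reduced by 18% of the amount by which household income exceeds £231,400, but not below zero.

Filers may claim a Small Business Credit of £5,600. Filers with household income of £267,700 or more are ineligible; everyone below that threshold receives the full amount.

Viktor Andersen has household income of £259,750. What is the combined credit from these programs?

£5,747

Child Care Credit: 18% of the £28,350 excess over £231,400 is £5,103; credit = £5,250 − £5,103 = £147.
Small Business Credit: £259,750 is below the £267,700 cutoff, so the full £5,600 applies.
Total: £147 + £5,600 = £5,747.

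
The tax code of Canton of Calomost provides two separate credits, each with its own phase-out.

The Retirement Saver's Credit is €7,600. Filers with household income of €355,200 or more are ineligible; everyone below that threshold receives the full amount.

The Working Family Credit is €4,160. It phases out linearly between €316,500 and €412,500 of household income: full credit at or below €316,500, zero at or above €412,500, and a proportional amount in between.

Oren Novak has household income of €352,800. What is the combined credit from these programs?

€10,187

Retirement Saver's Credit: €352,800 is below the €355,200 cutoff, so the full €7,600 applies.
Working Family Credit: €352,800 is €36,300 into a €96,000 phase-out range, leaving 59,700/96,000 of the credit: €4,160 × 59,700/96,000 = €2,587.
Total: €7,600 + €2,587 = €10,187.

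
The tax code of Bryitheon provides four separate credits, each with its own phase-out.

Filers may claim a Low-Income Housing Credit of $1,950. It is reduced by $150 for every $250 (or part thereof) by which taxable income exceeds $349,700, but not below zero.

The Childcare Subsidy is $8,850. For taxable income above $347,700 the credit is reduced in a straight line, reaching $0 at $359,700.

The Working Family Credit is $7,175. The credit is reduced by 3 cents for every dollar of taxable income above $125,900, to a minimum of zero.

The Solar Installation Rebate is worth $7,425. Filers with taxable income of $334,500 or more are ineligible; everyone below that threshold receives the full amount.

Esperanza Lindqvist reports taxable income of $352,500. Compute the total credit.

$5,837

Low-Income Housing Credit: income exceeds $349,700 by $2,800, which is 12 full-or-partial $250 increments; reduction = 12 × $150 = $1,800, leaving $150.
Childcare Subsidy: $352,500 is $4,800 into a $12,000 phase-out range, leaving 7,200/12,000 of the credit: $8,850 × 7,200/12,000 = $5,310.
Working Family Credit: 3% of the $226,600 excess over $125,900 is $6,798; credit = $7,175 − $6,798 = $377.
Solar Installation Rebate: $352,500 meets or exceeds the $334,500 cutoff, so the credit is $0.
Total: $150 + $5,310 + $377 + $0 = $5,837.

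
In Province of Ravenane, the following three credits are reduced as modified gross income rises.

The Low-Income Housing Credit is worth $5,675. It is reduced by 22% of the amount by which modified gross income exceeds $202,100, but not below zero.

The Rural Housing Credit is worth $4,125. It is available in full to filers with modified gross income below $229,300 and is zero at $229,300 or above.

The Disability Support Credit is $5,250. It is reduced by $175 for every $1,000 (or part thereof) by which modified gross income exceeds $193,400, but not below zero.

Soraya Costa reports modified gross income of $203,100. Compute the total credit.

Low-Income Housing Credit: 22% of the $1,000 excess over $202,100 is $220; credit = $5,675 − $220 = $5,455.
Rural Housing Credit: $203,100 is below the $229,300 cutoff, so the full $4,125 applies.
Disability Support Credit: income exceeds $193,400 by $9,700, which is 10 full-or-partial $1,000 increments; reduction = 10 × $175 = $1,750, leaving $3,500.
Total: $5,455 + $4,125 + $3,500 = $13,080.

$13,080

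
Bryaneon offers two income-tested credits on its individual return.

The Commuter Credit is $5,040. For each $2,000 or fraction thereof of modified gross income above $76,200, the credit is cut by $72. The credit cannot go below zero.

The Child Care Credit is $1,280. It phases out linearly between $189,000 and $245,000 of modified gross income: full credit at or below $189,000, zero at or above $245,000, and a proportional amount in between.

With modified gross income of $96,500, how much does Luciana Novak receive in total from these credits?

$5,528

Commuter Credit: income exceeds $76,200 by $20,300, which is 11 full-or-partial $2,000 increments; reduction = 11 × $72 = $792, leaving $4,248.
Child Care Credit: $96,500 is at or below the $189,000 threshold, so the full $1,280 applies.
Total: $4,248 + $1,280 = $5,528.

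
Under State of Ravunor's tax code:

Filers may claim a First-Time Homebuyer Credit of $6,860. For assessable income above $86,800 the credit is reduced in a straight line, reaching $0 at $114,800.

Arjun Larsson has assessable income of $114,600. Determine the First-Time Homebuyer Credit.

$49

First-Time Homebuyer Credit: $114,600 is $27,800 into a $28,000 phase-out range, leaving 200/28,000 of the credit: $6,860 × 200/28,000 = $49.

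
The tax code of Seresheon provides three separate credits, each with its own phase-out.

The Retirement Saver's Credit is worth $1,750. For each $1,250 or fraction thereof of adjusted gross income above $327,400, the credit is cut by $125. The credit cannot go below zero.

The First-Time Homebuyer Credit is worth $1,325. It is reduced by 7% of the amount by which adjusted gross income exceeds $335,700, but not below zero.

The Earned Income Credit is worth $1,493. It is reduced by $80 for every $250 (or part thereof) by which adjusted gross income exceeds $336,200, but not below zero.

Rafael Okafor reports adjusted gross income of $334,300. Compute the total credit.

Retirement Saver's Credit: income exceeds $327,400 by $6,900, which is 6 full-or-partial $1,250 increments; reduction = 6 × $125 = $750, leaving $1,000.
First-Time Homebuyer Credit: $334,300 is at or below the $335,700 threshold, so the full $1,325 applies.
Earned Income Credit: $334,300 is at or below the $336,200 threshold, so the full $1,493 applies.
Total: $1,000 + $1,325 + $1,493 = $3,818.

$3,818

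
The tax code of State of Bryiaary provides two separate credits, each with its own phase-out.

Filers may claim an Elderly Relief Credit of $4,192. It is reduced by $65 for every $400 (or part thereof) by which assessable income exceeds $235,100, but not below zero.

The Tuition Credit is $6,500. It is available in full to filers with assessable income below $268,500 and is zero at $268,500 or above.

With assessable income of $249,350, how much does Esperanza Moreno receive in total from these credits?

Elderly Relief Credit: income exceeds $235,100 by $14,250, which is 36 full-or-partial $400 increments; reduction = 36 × $65 = $2,340, leaving $1,852.
Tuition Credit: $249,350 is below the $268,500 cutoff, so the full $6,500 applies.
Total: $1,852 + $6,500 = $8,352.

$8,352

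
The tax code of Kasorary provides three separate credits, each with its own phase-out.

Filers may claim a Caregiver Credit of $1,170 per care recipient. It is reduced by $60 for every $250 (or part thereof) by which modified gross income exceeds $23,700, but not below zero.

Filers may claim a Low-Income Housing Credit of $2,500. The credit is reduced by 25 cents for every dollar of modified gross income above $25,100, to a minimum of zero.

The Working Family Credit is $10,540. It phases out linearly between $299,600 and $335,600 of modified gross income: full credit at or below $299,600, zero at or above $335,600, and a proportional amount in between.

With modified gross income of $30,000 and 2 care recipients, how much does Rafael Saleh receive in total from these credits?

Caregiver Credit: base = 2 × $1,170 = $2,340. income exceeds $23,700 by $6,300, which is 26 full-or-partial $250 increments; reduction = 26 × $60 = $1,560, leaving $780.
Low-Income Housing Credit: 25% of the $4,900 excess over $25,100 is $1,225; credit = $2,500 − $1,225 = $1,275.
Working Family Credit: $30,000 is at or below the $299,600 threshold, so the full $10,540 applies.
Total: $780 + $1,275 + $10,540 = $12,595.

$12,595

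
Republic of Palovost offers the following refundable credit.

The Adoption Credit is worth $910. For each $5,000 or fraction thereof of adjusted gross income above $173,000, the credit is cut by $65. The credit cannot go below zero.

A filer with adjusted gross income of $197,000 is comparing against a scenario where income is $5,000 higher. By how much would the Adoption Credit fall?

$65

At $197,000 — income exceeds $173,000 by $24,000, which is 5 full-or-partial $5,000 increments; reduction = 5 × $65 = $325, leaving $585.
At $202,000 — income exceeds $173,000 by $29,000, which is 6 full-or-partial $5,000 increments; reduction = 6 × $65 = $390, leaving $520.
Lost: $585 − $520 = $65.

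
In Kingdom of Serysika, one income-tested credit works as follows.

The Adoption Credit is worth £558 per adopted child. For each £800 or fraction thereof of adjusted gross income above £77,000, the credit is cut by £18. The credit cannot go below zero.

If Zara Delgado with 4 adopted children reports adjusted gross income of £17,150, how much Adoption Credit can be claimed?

Adoption Credit: base = 4 × £558 = £2,232. £17,150 is at or below the £77,000 threshold, so the full £2,232 applies.

£2,232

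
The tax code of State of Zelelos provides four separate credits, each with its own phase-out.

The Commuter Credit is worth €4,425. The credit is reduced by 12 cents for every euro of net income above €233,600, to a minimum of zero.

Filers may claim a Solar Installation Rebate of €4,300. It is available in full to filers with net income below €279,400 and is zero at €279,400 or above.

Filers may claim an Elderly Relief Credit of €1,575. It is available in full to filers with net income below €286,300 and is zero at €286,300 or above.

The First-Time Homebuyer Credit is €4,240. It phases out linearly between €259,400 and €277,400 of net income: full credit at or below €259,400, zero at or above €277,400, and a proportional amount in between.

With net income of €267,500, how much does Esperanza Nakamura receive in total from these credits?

Commuter Credit: 12% of the €33,900 excess over €233,600 is €4,068; credit = €4,425 − €4,068 = €357.
Solar Installation Rebate: €267,500 is below the €279,400 cutoff, so the full €4,300 applies.
Elderly Relief Credit: €267,500 is below the €286,300 cutoff, so the full €1,575 applies.
First-Time Homebuyer Credit: €267,500 is €8,100 into a €18,000 phase-out range, leaving 9,900/18,000 of the credit: €4,240 × 9,900/18,000 = €2,332.
Total: €357 + €4,300 + €1,575 + €2,332 = €8,564.

€8,564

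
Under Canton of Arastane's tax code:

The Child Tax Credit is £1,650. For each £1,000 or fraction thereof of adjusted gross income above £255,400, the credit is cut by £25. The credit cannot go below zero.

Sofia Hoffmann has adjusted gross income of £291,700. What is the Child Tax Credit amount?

Child Tax Credit: income exceeds £255,400 by £36,300, which is 37 full-or-partial £1,000 increments; reduction = 37 × £25 = £925, leaving £725.

£725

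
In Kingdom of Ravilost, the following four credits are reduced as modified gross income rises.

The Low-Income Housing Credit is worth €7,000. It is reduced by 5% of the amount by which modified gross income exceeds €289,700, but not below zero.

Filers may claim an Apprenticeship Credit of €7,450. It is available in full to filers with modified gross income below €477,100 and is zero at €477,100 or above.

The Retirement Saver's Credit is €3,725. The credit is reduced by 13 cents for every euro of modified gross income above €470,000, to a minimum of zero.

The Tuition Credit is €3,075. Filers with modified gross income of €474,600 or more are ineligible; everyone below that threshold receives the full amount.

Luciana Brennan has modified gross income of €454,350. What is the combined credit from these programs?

Low-Income Housing Credit: 5% of the €164,650 excess over €289,700 is €8,232.50 ≥ base, so the credit is €0.
Apprenticeship Credit: €454,350 is below the €477,100 cutoff, so the full €7,450 applies.
Retirement Saver's Credit: €454,350 is at or below the €470,000 threshold, so the full €3,725 applies.
Tuition Credit: €454,350 is below the €474,600 cutoff, so the full €3,075 applies.
Total: €0 + €7,450 + €3,725 + €3,075 = €14,250.

€14,250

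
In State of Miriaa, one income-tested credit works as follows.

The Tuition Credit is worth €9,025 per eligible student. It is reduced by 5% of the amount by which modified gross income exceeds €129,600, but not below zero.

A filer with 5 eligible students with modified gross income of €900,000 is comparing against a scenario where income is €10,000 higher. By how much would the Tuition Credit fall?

At €900,000 — base = 5 × €9,025 = €45,125. 5% of the €770,400 excess over €129,600 is €38,520; credit = €45,125 − €38,520 = €6,605.
At €910,000 — base = 5 × €9,025 = €45,125. 5% of the €780,400 excess over €129,600 is €39,020; credit = €45,125 − €39,020 = €6,105.
Lost: €6,605 − €6,105 = €500.

€500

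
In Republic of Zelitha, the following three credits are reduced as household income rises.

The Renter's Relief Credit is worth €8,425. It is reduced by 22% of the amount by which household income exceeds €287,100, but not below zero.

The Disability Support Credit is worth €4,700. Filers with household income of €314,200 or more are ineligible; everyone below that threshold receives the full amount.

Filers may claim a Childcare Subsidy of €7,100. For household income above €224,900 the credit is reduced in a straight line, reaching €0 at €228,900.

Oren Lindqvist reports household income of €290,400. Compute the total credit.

Renter's Relief Credit: 22% of the €3,300 excess over €287,100 is €726; credit = €8,425 − €726 = €7,699.
Disability Support Credit: €290,400 is below the €314,200 cutoff, so the full €4,700 applies.
Childcare Subsidy: €290,400 is at or above €228,900, so the credit is €0.
Total: €7,699 + €4,700 + €0 = €12,399.

€12,399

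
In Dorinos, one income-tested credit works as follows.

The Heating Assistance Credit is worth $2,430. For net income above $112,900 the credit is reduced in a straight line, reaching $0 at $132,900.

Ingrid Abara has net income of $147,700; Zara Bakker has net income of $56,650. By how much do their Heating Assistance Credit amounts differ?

$2,430

Ingrid ($147,700): Heating Assistance Credit: $147,700 is at or above $132,900, so the credit is $0.
Zara ($56,650): Heating Assistance Credit: $56,650 is at or below the $112,900 threshold, so the full $2,430 applies.
Difference: |$0 − $2,430| = $2,430.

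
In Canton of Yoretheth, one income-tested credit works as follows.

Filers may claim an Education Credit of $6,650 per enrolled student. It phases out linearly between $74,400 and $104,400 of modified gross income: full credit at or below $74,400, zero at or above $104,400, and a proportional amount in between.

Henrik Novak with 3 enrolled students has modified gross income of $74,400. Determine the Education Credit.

Education Credit: base = 3 × $6,650 = $19,950. $74,400 is at or below the $74,400 threshold, so the full $19,950 applies.

$19,950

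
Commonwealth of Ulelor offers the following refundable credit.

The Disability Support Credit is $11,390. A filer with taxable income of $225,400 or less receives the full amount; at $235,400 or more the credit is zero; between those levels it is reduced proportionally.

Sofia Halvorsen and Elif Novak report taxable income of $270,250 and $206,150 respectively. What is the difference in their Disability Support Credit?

$11,390

Sofia ($270,250): Disability Support Credit: $270,250 is at or above $235,400, so the credit is $0.
Elif ($206,150): Disability Support Credit: $206,150 is at or below the $225,400 threshold, so the full $11,390 applies.
Difference: |$0 − $11,390| = $11,390.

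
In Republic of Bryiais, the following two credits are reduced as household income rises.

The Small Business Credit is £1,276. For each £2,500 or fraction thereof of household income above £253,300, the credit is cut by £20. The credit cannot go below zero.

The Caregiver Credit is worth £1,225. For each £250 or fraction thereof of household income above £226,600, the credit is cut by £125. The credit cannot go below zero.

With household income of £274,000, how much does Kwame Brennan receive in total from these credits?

Small Business Credit: income exceeds £253,300 by £20,700, which is 9 full-or-partial £2,500 increments; reduction = 9 × £20 = £180, leaving £1,096.
Caregiver Credit: income exceeds £226,600 by £47,400 → 190 increments × £125 = £23,750 ≥ base, so the credit is £0.
Total: £1,096 + £0 = £1,096.

£1,096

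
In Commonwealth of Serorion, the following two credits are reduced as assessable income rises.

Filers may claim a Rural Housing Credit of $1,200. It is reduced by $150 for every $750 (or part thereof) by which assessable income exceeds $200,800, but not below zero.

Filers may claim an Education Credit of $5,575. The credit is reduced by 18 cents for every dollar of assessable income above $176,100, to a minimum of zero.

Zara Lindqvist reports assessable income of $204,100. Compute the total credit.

Rural Housing Credit: income exceeds $200,800 by $3,300, which is 5 full-or-partial $750 increments; reduction = 5 × $150 = $750, leaving $450.
Education Credit: 18% of the $28,000 excess over $176,100 is $5,040; credit = $5,575 − $5,040 = $535.
Total: $450 + $535 = $985.

$985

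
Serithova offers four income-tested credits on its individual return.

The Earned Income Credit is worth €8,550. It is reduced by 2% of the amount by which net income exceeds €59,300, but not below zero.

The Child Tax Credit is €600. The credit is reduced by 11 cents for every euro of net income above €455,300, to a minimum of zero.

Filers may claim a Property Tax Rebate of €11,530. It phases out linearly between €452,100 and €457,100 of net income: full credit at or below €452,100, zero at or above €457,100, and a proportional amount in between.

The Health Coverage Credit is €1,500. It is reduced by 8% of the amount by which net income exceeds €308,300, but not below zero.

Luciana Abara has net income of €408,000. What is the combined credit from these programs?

€13,706

Earned Income Credit: 2% of the €348,700 excess over €59,300 is €6,974; credit = €8,550 − €6,974 = €1,576.
Child Tax Credit: €408,000 is at or below the €455,300 threshold, so the full €600 applies.
Property Tax Rebate: €408,000 is at or below the €452,100 threshold, so the full €11,530 applies.
Health Coverage Credit: 8% of the €99,700 excess over €308,300 is €7,976 ≥ base, so the credit is €0.
Total: €1,576 + €600 + €11,530 + €0 = €13,706.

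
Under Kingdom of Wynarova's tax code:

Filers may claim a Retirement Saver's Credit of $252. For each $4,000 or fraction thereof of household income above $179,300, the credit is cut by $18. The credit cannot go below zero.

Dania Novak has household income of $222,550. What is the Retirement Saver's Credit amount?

Retirement Saver's Credit: income exceeds $179,300 by $43,250, which is 11 full-or-partial $4,000 increments; reduction = 11 × $18 = $198, leaving $54.

$54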